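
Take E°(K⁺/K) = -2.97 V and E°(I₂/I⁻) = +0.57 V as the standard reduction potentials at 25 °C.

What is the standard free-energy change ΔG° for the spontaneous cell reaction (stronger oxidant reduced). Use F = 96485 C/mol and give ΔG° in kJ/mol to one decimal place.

-683.1 kJ/mol

I₂/I⁻ (E° = +0.57 V) is the cathode; K⁺/K (E° = -2.97 V) is the anode, so E°cell = +3.54 V.
Balancing electrons gives n = 2 (lcm of 2 and 1).
ΔG° = −nFE° = −(2)(96485)(+3.54) = -683,114 J = -683.1 kJ/mol.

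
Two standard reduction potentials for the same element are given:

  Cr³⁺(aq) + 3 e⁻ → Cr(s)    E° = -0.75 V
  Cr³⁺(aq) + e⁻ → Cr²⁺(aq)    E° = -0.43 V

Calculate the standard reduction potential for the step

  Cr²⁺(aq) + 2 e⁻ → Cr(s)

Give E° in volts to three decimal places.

Sequential free energies add, so n₃E°₃ = n₁E°₁ + n₂E°₂.
With n₃ = 3, and the known step contributing 1×(-0.43) V, the unknown satisfies 2·E° = 3×(-0.75) − 1×(-0.43) = -1.820.
E° = -1.820 / 2 = -0.910 V.

-0.910 V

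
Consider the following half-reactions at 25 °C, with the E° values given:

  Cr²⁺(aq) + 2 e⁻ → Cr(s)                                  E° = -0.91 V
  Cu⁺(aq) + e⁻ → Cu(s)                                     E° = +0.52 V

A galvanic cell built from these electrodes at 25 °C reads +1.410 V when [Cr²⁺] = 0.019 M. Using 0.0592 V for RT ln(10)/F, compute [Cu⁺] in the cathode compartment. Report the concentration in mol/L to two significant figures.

Cu⁺/Cu is the cathode, Cr²⁺/Cr the anode: E°cell = +1.43 V, n = 2.
Overall reaction: 2 Cu⁺(aq) + Cr(s) → 2 Cu(s) + Cr²⁺(aq); Q = [Cr²⁺]^1/[Cu⁺]^2.
From E = E° − (0.0592/n) log Q: log Q = (E° − E)·n/0.0592 = (+1.43 − (+1.410))·2/0.0592 = 0.6757.
So 2·log[Cu⁺] = 1·log(0.019) − log Q = -1.7212 − (0.6757) = -2.3969; log[Cu⁺] = -2.3969 / 2 = -1.1985; [Cu⁺] = 10^(-1.1985) ≈ 0.063 M.

0.063 M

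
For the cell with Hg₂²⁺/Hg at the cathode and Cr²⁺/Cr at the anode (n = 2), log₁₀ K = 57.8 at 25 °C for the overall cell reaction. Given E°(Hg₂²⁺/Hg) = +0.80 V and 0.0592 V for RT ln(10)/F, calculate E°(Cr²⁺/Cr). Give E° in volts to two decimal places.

E°cell = (0.0592/n)·log K = (0.0592/2)(57.8) = +1.711 V.
Since Hg₂²⁺/Hg is the cathode and Cr²⁺/Cr the anode, E°cell = E°(Hg₂²⁺/Hg) − E°(Cr²⁺/Cr).
So E°(Cr²⁺/Cr) = E°(Hg₂²⁺/Hg) − E°cell = (+0.80) − (+1.711) = -0.91 V.

-0.91 V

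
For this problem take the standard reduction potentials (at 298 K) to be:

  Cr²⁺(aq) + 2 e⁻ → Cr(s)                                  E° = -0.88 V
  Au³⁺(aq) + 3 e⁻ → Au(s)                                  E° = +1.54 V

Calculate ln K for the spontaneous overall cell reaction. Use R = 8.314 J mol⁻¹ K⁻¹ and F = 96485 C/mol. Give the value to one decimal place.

565.5

Cathode: Au³⁺/Au; anode: Cr²⁺/Cr. E°cell = (+1.54) − (-0.88) = +2.42 V, with n = 6.
ΔG° = −nFE° = −RT ln K, so ln K = nFE°/(RT) = (6)(96485)(+2.42) / ((8.314)(298)) = 565.458.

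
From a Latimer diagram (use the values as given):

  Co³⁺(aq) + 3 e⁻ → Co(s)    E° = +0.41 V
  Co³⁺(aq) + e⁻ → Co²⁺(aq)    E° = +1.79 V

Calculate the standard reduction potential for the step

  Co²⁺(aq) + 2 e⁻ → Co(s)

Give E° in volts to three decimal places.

-0.280 V

Sequential free energies add, so n₃E°₃ = n₁E°₁ + n₂E°₂.
With n₃ = 3, and the known step contributing 1×(+1.79) V, the unknown satisfies 2·E° = 3×(+0.41) − 1×(+1.79) = -0.560.
E° = -0.560 / 2 = -0.280 V.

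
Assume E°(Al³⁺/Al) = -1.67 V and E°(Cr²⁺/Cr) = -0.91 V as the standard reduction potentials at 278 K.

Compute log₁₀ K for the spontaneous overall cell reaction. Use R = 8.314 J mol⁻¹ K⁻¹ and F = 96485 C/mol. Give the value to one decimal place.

Cathode: Cr²⁺/Cr; anode: Al³⁺/Al. E°cell = (-0.91) − (-1.67) = +0.76 V, with n = 6.
ΔG° = −nFE° = −RT ln K, so ln K = nFE°/(RT) = (6)(96485)(+0.76) / ((8.314)(278)) = 190.357.
log₁₀ K = 190.357 / ln 10 = 82.7.

82.7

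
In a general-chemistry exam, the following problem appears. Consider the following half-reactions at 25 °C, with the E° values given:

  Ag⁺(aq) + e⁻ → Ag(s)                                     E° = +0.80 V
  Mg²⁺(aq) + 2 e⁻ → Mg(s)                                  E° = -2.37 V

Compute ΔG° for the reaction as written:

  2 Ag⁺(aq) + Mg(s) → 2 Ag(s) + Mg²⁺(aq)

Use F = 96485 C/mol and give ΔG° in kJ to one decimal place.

As written, Ag⁺/Ag is reduced (cathode) and Mg²⁺/Mg is oxidised (anode), so E°cell = (+0.80) − (-2.37) = +3.17 V.
Balancing electrons gives n = 2.
ΔG° = −nFE° = −(2)(96485)(+3.17) = -611,715 J = -611.7 kJ.

-611.7 kJ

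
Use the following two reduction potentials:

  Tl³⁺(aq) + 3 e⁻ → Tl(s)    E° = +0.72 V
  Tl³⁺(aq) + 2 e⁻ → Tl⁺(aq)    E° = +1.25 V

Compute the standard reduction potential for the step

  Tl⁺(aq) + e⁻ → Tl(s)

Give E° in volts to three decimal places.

-0.340 V

Sequential free energies add, so n₃E°₃ = n₁E°₁ + n₂E°₂.
With n₃ = 3, and the known step contributing 2×(+1.25) V, the unknown satisfies 1·E° = 3×(+0.72) − 2×(+1.25) = -0.340.
E° = -0.340 / 1 = -0.340 V.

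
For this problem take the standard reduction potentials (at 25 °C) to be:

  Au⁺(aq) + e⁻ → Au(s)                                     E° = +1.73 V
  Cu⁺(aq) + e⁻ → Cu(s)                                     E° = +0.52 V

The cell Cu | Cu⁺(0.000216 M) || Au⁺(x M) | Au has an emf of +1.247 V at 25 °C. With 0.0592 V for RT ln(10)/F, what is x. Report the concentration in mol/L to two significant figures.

Au⁺/Au is the cathode, Cu⁺/Cu the anode: E°cell = +1.21 V, n = 1.
Overall reaction: Au⁺(aq) + Cu(s) → Au(s) + Cu⁺(aq); Q = [Cu⁺]^1/[Au⁺]^1.
From E = E° − (0.0592/n) log Q: log Q = (E° − E)·n/0.0592 = (+1.21 − (+1.247))·1/0.0592 = -0.6250.
So 1·log[Au⁺] = 1·log(0.000216) − log Q = -3.6655 − (-0.6250) = -3.0405; [Au⁺] = 10^(-3.0405) ≈ 0.00091 M.

0.00091 M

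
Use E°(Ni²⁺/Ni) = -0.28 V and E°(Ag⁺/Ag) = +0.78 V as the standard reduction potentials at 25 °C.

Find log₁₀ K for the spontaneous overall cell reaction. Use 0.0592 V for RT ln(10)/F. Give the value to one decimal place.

Cathode: Ag⁺/Ag; anode: Ni²⁺/Ni. E°cell = +1.06 V, n = 2.
log K = nE°cell / 0.0592 = (2)(+1.06) / 0.0592 = 35.8.

35.8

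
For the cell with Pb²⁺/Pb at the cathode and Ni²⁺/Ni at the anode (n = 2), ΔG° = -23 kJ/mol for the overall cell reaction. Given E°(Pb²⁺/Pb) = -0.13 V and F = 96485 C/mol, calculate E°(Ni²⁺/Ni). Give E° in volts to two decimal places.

E°cell = −ΔG°/(nF) = −(-23×10³)/((2)(96485)) = +0.119 V.
Since Pb²⁺/Pb is the cathode and Ni²⁺/Ni the anode, E°cell = E°(Pb²⁺/Pb) − E°(Ni²⁺/Ni).
So E°(Ni²⁺/Ni) = E°(Pb²⁺/Pb) − E°cell = (-0.13) − (+0.119) = -0.25 V.

-0.25 V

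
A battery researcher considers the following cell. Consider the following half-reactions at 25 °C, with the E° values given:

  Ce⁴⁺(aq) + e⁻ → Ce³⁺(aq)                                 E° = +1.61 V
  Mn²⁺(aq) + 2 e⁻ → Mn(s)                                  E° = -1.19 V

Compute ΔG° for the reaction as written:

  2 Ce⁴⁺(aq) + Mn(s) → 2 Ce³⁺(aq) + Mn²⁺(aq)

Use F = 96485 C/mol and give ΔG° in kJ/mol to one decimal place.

-540.3 kJ/mol

As written, Ce⁴⁺/Ce³⁺ is reduced (cathode) and Mn²⁺/Mn is oxidised (anode), so E°cell = (+1.61) − (-1.19) = +2.80 V.
Balancing electrons gives n = 2.
ΔG° = −nFE° = −(2)(96485)(+2.80) = -540,316 J = -540.3 kJ/mol.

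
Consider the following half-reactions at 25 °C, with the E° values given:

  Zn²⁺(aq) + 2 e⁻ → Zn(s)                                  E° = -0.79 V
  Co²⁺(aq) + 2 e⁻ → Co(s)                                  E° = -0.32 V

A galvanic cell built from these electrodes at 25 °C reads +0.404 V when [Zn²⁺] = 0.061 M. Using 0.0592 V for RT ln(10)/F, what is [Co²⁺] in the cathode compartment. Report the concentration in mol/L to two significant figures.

0.00036 M

Co²⁺/Co is the cathode, Zn²⁺/Zn the anode: E°cell = +0.47 V, n = 2.
Overall reaction: Co²⁺(aq) + Zn(s) → Co(s) + Zn²⁺(aq); Q = [Zn²⁺]^1/[Co²⁺]^1.
From E = E° − (0.0592/n) log Q: log Q = (E° − E)·n/0.0592 = (+0.47 − (+0.404))·2/0.0592 = 2.2297.
So 1·log[Co²⁺] = 1·log(0.061) − log Q = -1.2147 − (2.2297) = -3.4444; [Co²⁺] = 10^(-3.4444) ≈ 0.00036 M.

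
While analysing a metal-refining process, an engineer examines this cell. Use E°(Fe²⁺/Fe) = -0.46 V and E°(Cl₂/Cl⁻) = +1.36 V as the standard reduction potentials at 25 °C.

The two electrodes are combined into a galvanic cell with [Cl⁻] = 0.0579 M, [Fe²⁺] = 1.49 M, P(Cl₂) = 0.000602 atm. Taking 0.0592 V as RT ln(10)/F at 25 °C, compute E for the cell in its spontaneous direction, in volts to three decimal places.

+1.793 V

Cl₂/Cl⁻ is the cathode (higher E°), Fe²⁺/Fe the anode: E°cell = +1.36 − (-0.46) = +1.82 V, n = 2.
Overall: Cl₂(g) + Fe(s) → 2 Cl⁻(aq) + Fe²⁺(aq)
Q = [Cl⁻]^2·[Fe²⁺] / (P(Cl₂)); log Q = 0.919.
E = E° − (0.0592/n) log Q = +1.82 − (0.0592/2)(0.919) = +1.793 V.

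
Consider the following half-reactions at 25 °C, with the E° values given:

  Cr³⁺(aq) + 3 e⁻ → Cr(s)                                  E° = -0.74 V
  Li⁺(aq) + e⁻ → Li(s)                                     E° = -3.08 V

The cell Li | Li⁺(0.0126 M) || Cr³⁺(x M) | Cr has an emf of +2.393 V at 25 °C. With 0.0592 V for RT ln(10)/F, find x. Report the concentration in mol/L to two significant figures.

Cr³⁺/Cr is the cathode, Li⁺/Li the anode: E°cell = +2.34 V, n = 3.
Overall reaction: Cr³⁺(aq) + 3 Li(s) → Cr(s) + 3 Li⁺(aq); Q = [Li⁺]^3/[Cr³⁺]^1.
From E = E° − (0.0592/n) log Q: log Q = (E° − E)·n/0.0592 = (+2.34 − (+2.393))·3/0.0592 = -2.6858.
So 1·log[Cr³⁺] = 3·log(0.0126) − log Q = -5.6989 − (-2.6858) = -3.0131; [Cr³⁺] = 10^(-3.0131) ≈ 0.00097 M.

0.00097 M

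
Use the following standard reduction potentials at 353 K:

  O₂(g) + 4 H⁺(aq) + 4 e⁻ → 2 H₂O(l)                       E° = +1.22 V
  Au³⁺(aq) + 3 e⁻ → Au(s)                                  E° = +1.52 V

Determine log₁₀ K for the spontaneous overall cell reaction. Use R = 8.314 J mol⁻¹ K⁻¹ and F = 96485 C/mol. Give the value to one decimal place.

51.4

Cathode: Au³⁺/Au; anode: O₂/H₂O. E°cell = (+1.52) − (+1.22) = +0.30 V, with n = 12.
ΔG° = −nFE° = −RT ln K, so ln K = nFE°/(RT) = (12)(96485)(+0.30) / ((8.314)(353)) = 118.353.
log₁₀ K = 118.353 / ln 10 = 51.4.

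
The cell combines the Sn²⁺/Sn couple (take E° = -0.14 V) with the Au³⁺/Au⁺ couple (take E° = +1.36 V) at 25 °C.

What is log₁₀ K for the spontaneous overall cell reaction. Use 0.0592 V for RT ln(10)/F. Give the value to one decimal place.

Cathode: Au³⁺/Au⁺; anode: Sn²⁺/Sn. E°cell = +1.50 V, n = 2.
log K = nE°cell / 0.0592 = (2)(+1.50) / 0.0592 = 50.7.

50.7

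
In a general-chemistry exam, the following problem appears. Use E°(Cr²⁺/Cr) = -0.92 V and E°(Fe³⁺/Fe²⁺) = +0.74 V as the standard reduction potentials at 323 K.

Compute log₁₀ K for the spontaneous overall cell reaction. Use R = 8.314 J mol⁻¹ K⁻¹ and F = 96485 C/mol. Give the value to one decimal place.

51.8

Cathode: Fe³⁺/Fe²⁺; anode: Cr²⁺/Cr. E°cell = (+0.74) − (-0.92) = +1.66 V, with n = 2.
ΔG° = −nFE° = −RT ln K, so ln K = nFE°/(RT) = (2)(96485)(+1.66) / ((8.314)(323)) = 119.285.
log₁₀ K = 119.285 / ln 10 = 51.8.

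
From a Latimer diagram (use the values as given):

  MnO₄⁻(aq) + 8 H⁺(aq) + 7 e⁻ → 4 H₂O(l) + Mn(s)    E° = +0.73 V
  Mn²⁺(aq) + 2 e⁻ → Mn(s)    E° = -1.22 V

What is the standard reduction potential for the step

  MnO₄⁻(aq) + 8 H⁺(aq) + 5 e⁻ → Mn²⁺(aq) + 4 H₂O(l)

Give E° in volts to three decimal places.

+1.510 V

Sequential free energies add, so n₃E°₃ = n₁E°₁ + n₂E°₂.
With n₃ = 7, and the known step contributing 2×(-1.22) V, the unknown satisfies 5·E° = 7×(+0.73) − 2×(-1.22) = +7.550.
E° = +7.550 / 5 = +1.510 V.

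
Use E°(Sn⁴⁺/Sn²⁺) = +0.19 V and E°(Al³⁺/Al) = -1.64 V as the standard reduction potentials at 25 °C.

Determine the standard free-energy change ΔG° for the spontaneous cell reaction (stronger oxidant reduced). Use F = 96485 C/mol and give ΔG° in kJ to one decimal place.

Sn⁴⁺/Sn²⁺ (E° = +0.19 V) is the cathode; Al³⁺/Al (E° = -1.64 V) is the anode, so E°cell = +1.83 V.
Balancing electrons gives n = 6 (lcm of 2 and 3).
ΔG° = −nFE° = −(6)(96485)(+1.83) = -1,059,405 J = -1059.4 kJ.

-1059.4 kJ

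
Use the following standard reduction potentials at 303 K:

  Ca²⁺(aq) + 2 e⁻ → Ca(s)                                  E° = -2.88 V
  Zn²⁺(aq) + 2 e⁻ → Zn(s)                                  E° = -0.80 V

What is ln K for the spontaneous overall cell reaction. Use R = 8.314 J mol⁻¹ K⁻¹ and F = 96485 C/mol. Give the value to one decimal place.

Cathode: Zn²⁺/Zn; anode: Ca²⁺/Ca. E°cell = (-0.80) − (-2.88) = +2.08 V, with n = 2.
ΔG° = −nFE° = −RT ln K, so ln K = nFE°/(RT) = (2)(96485)(+2.08) / ((8.314)(303)) = 159.331.

159.3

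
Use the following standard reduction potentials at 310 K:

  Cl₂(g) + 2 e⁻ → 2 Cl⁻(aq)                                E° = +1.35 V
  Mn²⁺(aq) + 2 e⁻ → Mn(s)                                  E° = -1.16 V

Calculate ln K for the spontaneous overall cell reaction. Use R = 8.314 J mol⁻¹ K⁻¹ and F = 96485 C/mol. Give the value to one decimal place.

Cathode: Cl₂/Cl⁻; anode: Mn²⁺/Mn. E°cell = (+1.35) − (-1.16) = +2.51 V, with n = 2.
ΔG° = −nFE° = −RT ln K, so ln K = nFE°/(RT) = (2)(96485)(+2.51) / ((8.314)(310)) = 187.928.

187.9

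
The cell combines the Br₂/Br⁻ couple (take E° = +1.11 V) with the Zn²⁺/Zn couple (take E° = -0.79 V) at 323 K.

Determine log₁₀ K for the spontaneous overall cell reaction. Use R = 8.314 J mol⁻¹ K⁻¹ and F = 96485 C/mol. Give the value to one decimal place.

Cathode: Br₂/Br⁻; anode: Zn²⁺/Zn. E°cell = (+1.11) − (-0.79) = +1.90 V, with n = 2.
ΔG° = −nFE° = −RT ln K, so ln K = nFE°/(RT) = (2)(96485)(+1.90) / ((8.314)(323)) = 136.531.
log₁₀ K = 136.531 / ln 10 = 59.3.

59.3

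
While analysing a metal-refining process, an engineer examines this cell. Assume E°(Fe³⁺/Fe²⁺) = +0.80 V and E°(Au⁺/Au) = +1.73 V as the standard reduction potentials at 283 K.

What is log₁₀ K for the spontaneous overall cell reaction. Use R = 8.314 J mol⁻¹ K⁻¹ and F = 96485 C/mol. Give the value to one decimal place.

16.6

Cathode: Au⁺/Au; anode: Fe³⁺/Fe²⁺. E°cell = (+1.73) − (+0.80) = +0.93 V, with n = 1.
ΔG° = −nFE° = −RT ln K, so ln K = nFE°/(RT) = (1)(96485)(+0.93) / ((8.314)(283)) = 38.137.
log₁₀ K = 38.137 / ln 10 = 16.6.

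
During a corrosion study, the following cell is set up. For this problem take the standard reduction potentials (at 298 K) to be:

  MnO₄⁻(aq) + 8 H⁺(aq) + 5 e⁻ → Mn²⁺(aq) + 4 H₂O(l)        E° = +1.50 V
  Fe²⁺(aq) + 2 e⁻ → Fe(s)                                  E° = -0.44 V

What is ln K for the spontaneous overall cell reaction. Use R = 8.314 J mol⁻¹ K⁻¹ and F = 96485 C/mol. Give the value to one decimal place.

Cathode: MnO₄⁻/Mn²⁺; anode: Fe²⁺/Fe. E°cell = (+1.50) − (-0.44) = +1.94 V, with n = 10.
ΔG° = −nFE° = −RT ln K, so ln K = nFE°/(RT) = (10)(96485)(+1.94) / ((8.314)(298)) = 755.501.

755.5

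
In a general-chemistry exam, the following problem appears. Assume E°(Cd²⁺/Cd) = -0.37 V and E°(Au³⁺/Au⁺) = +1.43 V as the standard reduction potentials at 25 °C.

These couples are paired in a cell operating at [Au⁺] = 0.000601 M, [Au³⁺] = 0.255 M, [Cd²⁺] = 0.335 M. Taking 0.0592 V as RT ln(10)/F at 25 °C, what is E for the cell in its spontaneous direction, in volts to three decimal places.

Au³⁺/Au⁺ is the cathode (higher E°), Cd²⁺/Cd the anode: E°cell = +1.43 − (-0.37) = +1.80 V, n = 2.
Overall: Au³⁺(aq) + Cd(s) → Au⁺(aq) + Cd²⁺(aq)
Q = [Au⁺]·[Cd²⁺] / ([Au³⁺]); log Q = -3.103.
E = E° − (0.0592/n) log Q = +1.80 − (0.0592/2)(-3.103) = +1.892 V.

+1.892 V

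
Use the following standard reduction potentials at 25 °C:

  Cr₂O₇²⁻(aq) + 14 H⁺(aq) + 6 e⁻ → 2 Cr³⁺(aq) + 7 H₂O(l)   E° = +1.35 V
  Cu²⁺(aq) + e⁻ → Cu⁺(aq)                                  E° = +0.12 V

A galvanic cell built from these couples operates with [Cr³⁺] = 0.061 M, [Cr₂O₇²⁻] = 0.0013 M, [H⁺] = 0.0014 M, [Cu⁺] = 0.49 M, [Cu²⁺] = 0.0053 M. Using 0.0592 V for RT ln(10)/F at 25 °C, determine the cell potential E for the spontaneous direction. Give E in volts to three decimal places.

Cr₂O₇²⁻/Cr³⁺ is the cathode (higher E°), Cu²⁺/Cu⁺ the anode: E°cell = +1.35 − (+0.12) = +1.23 V, n = 6.
Overall: Cr₂O₇²⁻(aq) + 14 H⁺(aq) + 6 Cu⁺(aq) → 2 Cr³⁺(aq) + 7 H₂O(l) + 6 Cu²⁺(aq)
Q = [Cr³⁺]^2·[Cu²⁺]^6 / ([Cr₂O₇²⁻]·[H⁺]^14·[Cu⁺]^6); log Q = 28.615.
E = E° − (0.0592/n) log Q = +1.23 − (0.0592/6)(28.615) = +0.948 V.

+0.948 V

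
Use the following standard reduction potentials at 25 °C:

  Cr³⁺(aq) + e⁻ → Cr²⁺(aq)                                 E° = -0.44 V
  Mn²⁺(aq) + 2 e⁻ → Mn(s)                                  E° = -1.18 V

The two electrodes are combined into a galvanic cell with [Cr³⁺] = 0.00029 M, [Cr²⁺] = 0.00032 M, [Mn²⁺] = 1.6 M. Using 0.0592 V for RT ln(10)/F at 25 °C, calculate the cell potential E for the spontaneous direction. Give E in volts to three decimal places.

+0.731 V

Cr³⁺/Cr²⁺ is the cathode (higher E°), Mn²⁺/Mn the anode: E°cell = -0.44 − (-1.18) = +0.74 V, n = 2.
Overall: 2 Cr³⁺(aq) + Mn(s) → 2 Cr²⁺(aq) + Mn²⁺(aq)
Q = [Cr²⁺]^2·[Mn²⁺] / ([Cr³⁺]^2); log Q = 0.290.
E = E° − (0.0592/n) log Q = +0.74 − (0.0592/2)(0.290) = +0.731 V.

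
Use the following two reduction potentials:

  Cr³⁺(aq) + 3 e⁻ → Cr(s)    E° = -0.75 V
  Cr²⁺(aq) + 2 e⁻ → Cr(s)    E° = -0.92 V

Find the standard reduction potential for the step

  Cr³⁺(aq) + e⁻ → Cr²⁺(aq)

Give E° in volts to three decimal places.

Sequential free energies add, so n₃E°₃ = n₁E°₁ + n₂E°₂.
With n₃ = 3, and the known step contributing 2×(-0.92) V, the unknown satisfies 1·E° = 3×(-0.75) − 2×(-0.92) = -0.410.
E° = -0.410 / 1 = -0.410 V.

-0.410 V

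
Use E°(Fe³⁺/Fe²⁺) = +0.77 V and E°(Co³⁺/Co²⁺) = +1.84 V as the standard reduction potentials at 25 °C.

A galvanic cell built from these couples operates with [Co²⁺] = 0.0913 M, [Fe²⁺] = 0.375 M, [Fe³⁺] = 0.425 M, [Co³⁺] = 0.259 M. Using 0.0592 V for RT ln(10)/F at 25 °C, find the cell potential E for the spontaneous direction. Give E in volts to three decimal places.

+1.094 V

Co³⁺/Co²⁺ is the cathode (higher E°), Fe³⁺/Fe²⁺ the anode: E°cell = +1.84 − (+0.77) = +1.07 V, n = 1.
Overall: Co³⁺(aq) + Fe²⁺(aq) → Co²⁺(aq) + Fe³⁺(aq)
Q = [Co²⁺]·[Fe³⁺] / ([Co³⁺]·[Fe²⁺]); log Q = -0.398.
E = E° − (0.0592/n) log Q = +1.07 − (0.0592/1)(-0.398) = +1.094 V.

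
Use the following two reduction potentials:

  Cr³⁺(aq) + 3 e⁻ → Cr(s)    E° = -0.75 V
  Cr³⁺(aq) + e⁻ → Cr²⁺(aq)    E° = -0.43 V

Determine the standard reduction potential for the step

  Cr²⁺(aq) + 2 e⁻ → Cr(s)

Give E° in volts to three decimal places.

Sequential free energies add, so n₃E°₃ = n₁E°₁ + n₂E°₂.
With n₃ = 3, and the known step contributing 1×(-0.43) V, the unknown satisfies 2·E° = 3×(-0.75) − 1×(-0.43) = -1.820.
E° = -1.820 / 2 = -0.910 V.

-0.910 V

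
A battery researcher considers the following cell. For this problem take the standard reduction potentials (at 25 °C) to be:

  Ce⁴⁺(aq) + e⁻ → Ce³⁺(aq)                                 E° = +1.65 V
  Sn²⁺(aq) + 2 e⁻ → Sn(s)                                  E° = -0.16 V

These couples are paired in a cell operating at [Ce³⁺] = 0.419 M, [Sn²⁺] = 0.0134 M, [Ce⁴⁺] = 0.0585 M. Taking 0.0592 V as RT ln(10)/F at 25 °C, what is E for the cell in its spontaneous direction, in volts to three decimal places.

Ce⁴⁺/Ce³⁺ is the cathode (higher E°), Sn²⁺/Sn the anode: E°cell = +1.65 − (-0.16) = +1.81 V, n = 2.
Overall: 2 Ce⁴⁺(aq) + Sn(s) → 2 Ce³⁺(aq) + Sn²⁺(aq)
Q = [Ce³⁺]^2·[Sn²⁺] / ([Ce⁴⁺]^2); log Q = -0.163.
E = E° − (0.0592/n) log Q = +1.81 − (0.0592/2)(-0.163) = +1.815 V.

+1.815 V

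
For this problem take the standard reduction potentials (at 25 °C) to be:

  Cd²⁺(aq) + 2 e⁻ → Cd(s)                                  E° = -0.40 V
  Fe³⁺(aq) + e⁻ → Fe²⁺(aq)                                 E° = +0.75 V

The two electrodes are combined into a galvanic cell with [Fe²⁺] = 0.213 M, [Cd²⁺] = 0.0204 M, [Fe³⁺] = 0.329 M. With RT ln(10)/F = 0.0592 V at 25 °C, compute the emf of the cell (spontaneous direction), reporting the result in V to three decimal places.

Fe³⁺/Fe²⁺ is the cathode (higher E°), Cd²⁺/Cd the anode: E°cell = +0.75 − (-0.40) = +1.15 V, n = 2.
Overall: 2 Fe³⁺(aq) + Cd(s) → 2 Fe²⁺(aq) + Cd²⁺(aq)
Q = [Fe²⁺]^2·[Cd²⁺] / ([Fe³⁺]^2); log Q = -2.068.
E = E° − (0.0592/n) log Q = +1.15 − (0.0592/2)(-2.068) = +1.211 V.

+1.211 V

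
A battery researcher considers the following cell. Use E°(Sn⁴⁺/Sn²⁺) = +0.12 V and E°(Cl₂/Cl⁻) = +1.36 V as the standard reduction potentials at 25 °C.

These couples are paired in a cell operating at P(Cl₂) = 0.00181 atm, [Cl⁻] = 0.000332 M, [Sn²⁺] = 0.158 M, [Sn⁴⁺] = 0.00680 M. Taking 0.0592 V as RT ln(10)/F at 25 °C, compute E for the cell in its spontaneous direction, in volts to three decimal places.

Cl₂/Cl⁻ is the cathode (higher E°), Sn⁴⁺/Sn²⁺ the anode: E°cell = +1.36 − (+0.12) = +1.24 V, n = 2.
Overall: Cl₂(g) + Sn²⁺(aq) → 2 Cl⁻(aq) + Sn⁴⁺(aq)
Q = [Cl⁻]^2·[Sn⁴⁺] / (P(Cl₂)·[Sn²⁺]); log Q = -5.582.
E = E° − (0.0592/n) log Q = +1.24 − (0.0592/2)(-5.582) = +1.405 V.

+1.405 V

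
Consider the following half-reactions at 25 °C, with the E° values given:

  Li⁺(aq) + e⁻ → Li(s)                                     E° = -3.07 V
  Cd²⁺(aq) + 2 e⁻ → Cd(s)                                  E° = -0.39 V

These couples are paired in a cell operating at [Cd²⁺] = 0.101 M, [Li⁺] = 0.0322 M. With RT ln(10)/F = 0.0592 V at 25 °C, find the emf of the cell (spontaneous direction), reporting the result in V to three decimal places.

+2.739 V

Cd²⁺/Cd is the cathode (higher E°), Li⁺/Li the anode: E°cell = -0.39 − (-3.07) = +2.68 V, n = 2.
Overall: Cd²⁺(aq) + 2 Li(s) → Cd(s) + 2 Li⁺(aq)
Q = [Li⁺]^2 / ([Cd²⁺]); log Q = -1.989.
E = E° − (0.0592/n) log Q = +2.68 − (0.0592/2)(-1.989) = +2.739 V.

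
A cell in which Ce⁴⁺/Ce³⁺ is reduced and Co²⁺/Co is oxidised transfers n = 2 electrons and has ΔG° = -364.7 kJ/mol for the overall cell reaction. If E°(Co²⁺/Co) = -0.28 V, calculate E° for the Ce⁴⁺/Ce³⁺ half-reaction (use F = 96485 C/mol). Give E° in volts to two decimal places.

E°cell = −ΔG°/(nF) = −(-364.7×10³)/((2)(96485)) = +1.890 V.
Since Ce⁴⁺/Ce³⁺ is the cathode and Co²⁺/Co the anode, E°cell = E°(Ce⁴⁺/Ce³⁺) − E°(Co²⁺/Co).
So E°(Ce⁴⁺/Ce³⁺) = E°cell + E°(Co²⁺/Co) = +1.890 + (-0.28) = +1.61 V.

+1.61 V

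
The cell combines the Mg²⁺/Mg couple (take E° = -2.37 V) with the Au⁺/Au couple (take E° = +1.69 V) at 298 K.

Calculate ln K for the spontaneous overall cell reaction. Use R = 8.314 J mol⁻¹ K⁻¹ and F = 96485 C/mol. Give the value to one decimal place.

Cathode: Au⁺/Au; anode: Mg²⁺/Mg. E°cell = (+1.69) − (-2.37) = +4.06 V, with n = 2.
ΔG° = −nFE° = −RT ln K, so ln K = nFE°/(RT) = (2)(96485)(+4.06) / ((8.314)(298)) = 316.220.

316.2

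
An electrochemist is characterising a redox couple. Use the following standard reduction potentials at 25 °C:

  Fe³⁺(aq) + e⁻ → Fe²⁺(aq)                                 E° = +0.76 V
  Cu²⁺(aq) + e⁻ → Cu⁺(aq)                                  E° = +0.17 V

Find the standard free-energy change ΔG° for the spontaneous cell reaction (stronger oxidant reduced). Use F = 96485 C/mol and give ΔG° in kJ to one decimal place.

Fe³⁺/Fe²⁺ (E° = +0.76 V) is the cathode; Cu²⁺/Cu⁺ (E° = +0.17 V) is the anode, so E°cell = +0.59 V.
Balancing electrons gives n = 1 (lcm of 1 and 1).
ΔG° = −nFE° = −(1)(96485)(+0.59) = -56,926 J = -56.9 kJ.

-56.9 kJ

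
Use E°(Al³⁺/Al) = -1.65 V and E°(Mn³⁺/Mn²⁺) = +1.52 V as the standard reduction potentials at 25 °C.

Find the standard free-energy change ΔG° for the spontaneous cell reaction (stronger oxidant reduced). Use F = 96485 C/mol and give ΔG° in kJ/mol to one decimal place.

-917.6 kJ/mol

Mn³⁺/Mn²⁺ (E° = +1.52 V) is the cathode; Al³⁺/Al (E° = -1.65 V) is the anode, so E°cell = +3.17 V.
Balancing electrons gives n = 3 (lcm of 1 and 3).
ΔG° = −nFE° = −(3)(96485)(+3.17) = -917,572 J = -917.6 kJ/mol.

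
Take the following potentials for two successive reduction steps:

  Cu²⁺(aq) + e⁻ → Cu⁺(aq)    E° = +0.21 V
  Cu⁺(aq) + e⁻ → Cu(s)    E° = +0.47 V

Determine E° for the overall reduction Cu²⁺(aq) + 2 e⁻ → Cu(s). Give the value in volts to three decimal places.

Since ΔG° = −nFE° is additive over sequential reductions, n₃E°₃ = n₁E°₁ + n₂E°₂.
E°₃ = (1×+0.21 + 1×+0.47) / 2 = (+0.680) / 2 = +0.340 V.

+0.340 V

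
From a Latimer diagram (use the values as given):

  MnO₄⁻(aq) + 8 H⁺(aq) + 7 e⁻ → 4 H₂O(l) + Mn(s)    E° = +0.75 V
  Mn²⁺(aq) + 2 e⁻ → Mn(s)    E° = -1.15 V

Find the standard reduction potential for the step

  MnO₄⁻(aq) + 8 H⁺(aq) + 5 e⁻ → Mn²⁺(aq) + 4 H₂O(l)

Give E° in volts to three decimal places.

+1.510 V

Sequential free energies add, so n₃E°₃ = n₁E°₁ + n₂E°₂.
With n₃ = 7, and the known step contributing 2×(-1.15) V, the unknown satisfies 5·E° = 7×(+0.75) − 2×(-1.15) = +7.550.
E° = +7.550 / 5 = +1.510 V.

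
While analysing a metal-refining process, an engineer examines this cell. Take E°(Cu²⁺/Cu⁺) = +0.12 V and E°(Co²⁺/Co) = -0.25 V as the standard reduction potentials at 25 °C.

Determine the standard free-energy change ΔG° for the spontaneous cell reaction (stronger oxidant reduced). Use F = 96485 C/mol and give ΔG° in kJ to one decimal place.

Cu²⁺/Cu⁺ (E° = +0.12 V) is the cathode; Co²⁺/Co (E° = -0.25 V) is the anode, so E°cell = +0.37 V.
Balancing electrons gives n = 2 (lcm of 1 and 2).
ΔG° = −nFE° = −(2)(96485)(+0.37) = -71,399 J = -71.4 kJ.

-71.4 kJ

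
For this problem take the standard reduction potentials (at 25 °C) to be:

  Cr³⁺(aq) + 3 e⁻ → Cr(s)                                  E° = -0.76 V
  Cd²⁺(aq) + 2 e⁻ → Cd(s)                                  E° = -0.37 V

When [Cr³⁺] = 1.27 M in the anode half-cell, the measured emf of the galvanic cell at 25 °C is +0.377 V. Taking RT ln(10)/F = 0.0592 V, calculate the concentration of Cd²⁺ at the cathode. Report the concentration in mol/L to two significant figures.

0.43 M

Cd²⁺/Cd is the cathode, Cr³⁺/Cr the anode: E°cell = +0.39 V, n = 6.
Overall reaction: 3 Cd²⁺(aq) + 2 Cr(s) → 3 Cd(s) + 2 Cr³⁺(aq); Q = [Cr³⁺]^2/[Cd²⁺]^3.
From E = E° − (0.0592/n) log Q: log Q = (E° − E)·n/0.0592 = (+0.39 − (+0.377))·6/0.0592 = 1.3176.
So 3·log[Cd²⁺] = 2·log(1.27) − log Q = 0.2076 − (1.3176) = -1.1100; log[Cd²⁺] = -1.1100 / 3 = -0.3700; [Cd²⁺] = 10^(-0.3700) ≈ 0.43 M.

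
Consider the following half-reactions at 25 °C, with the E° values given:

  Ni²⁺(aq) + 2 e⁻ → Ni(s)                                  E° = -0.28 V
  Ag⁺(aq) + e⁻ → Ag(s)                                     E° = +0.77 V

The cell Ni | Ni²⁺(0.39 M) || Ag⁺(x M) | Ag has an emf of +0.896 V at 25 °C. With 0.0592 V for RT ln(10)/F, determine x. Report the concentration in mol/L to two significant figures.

Ag⁺/Ag is the cathode, Ni²⁺/Ni the anode: E°cell = +1.05 V, n = 2.
Overall reaction: 2 Ag⁺(aq) + Ni(s) → 2 Ag(s) + Ni²⁺(aq); Q = [Ni²⁺]^1/[Ag⁺]^2.
From E = E° − (0.0592/n) log Q: log Q = (E° − E)·n/0.0592 = (+1.05 − (+0.896))·2/0.0592 = 5.2027.
So 2·log[Ag⁺] = 1·log(0.39) − log Q = -0.4089 − (5.2027) = -5.6116; log[Ag⁺] = -5.6116 / 2 = -2.8058; [Ag⁺] = 10^(-2.8058) ≈ 0.0016 M.

0.0016 M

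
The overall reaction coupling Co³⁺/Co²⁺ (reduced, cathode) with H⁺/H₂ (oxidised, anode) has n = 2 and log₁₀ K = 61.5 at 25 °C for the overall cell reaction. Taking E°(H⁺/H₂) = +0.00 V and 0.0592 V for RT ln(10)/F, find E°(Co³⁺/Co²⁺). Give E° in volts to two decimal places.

+1.82 V

E°cell = (0.0592/n)·log K = (0.0592/2)(61.5) = +1.820 V.
Since Co³⁺/Co²⁺ is the cathode and H⁺/H₂ the anode, E°cell = E°(Co³⁺/Co²⁺) − E°(H⁺/H₂).
So E°(Co³⁺/Co²⁺) = E°cell + E°(H⁺/H₂) = +1.820 + (+0.00) = +1.82 V.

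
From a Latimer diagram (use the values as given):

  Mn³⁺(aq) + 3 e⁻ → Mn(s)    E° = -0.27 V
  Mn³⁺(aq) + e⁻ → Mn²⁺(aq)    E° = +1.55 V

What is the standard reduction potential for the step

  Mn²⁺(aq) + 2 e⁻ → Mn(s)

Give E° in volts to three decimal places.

Sequential free energies add, so n₃E°₃ = n₁E°₁ + n₂E°₂.
With n₃ = 3, and the known step contributing 1×(+1.55) V, the unknown satisfies 2·E° = 3×(-0.27) − 1×(+1.55) = -2.360.
E° = -2.360 / 2 = -1.180 V.

-1.180 V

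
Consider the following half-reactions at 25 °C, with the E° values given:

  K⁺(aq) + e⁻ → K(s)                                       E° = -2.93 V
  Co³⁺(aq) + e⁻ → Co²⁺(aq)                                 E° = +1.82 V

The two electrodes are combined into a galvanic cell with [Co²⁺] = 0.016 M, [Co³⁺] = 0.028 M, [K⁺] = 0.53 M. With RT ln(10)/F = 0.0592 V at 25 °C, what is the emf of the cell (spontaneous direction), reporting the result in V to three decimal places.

Co³⁺/Co²⁺ is the cathode (higher E°), K⁺/K the anode: E°cell = +1.82 − (-2.93) = +4.75 V, n = 1.
Overall: Co³⁺(aq) + K(s) → Co²⁺(aq) + K⁺(aq)
Q = [Co²⁺]·[K⁺] / ([Co³⁺]); log Q = -0.519.
E = E° − (0.0592/n) log Q = +4.75 − (0.0592/1)(-0.519) = +4.781 V.

+4.781 V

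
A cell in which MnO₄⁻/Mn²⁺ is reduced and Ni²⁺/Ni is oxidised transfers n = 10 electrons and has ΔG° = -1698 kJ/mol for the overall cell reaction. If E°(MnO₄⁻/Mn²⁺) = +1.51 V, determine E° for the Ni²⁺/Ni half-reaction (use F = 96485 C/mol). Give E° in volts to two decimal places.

E°cell = −ΔG°/(nF) = −(-1698×10³)/((10)(96485)) = +1.760 V.
Since MnO₄⁻/Mn²⁺ is the cathode and Ni²⁺/Ni the anode, E°cell = E°(MnO₄⁻/Mn²⁺) − E°(Ni²⁺/Ni).
So E°(Ni²⁺/Ni) = E°(MnO₄⁻/Mn²⁺) − E°cell = (+1.51) − (+1.760) = -0.25 V.

-0.25 V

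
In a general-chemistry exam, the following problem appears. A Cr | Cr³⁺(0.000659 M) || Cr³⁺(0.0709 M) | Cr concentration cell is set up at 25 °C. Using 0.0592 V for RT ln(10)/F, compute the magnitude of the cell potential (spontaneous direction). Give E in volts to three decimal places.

+0.040 V

For a concentration cell E°cell = 0. The 0.0709 M side is the cathode (reduction is favoured where [Cr³⁺] is higher).
With n = 3, E = −(0.0592/3) log([Cr³⁺]ₐₙ/[Cr³⁺]꜀ₐₜ) = −(0.0592/3) log(0.000659/0.0709) = −(0.0592/3)(-2.032) = +0.040 V.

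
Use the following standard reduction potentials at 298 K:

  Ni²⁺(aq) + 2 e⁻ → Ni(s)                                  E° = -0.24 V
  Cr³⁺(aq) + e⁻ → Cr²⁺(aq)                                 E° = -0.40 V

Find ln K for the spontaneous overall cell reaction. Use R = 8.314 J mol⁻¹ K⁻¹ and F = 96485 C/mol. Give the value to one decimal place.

12.5

Cathode: Ni²⁺/Ni; anode: Cr³⁺/Cr²⁺. E°cell = (-0.24) − (-0.40) = +0.16 V, with n = 2.
ΔG° = −nFE° = −RT ln K, so ln K = nFE°/(RT) = (2)(96485)(+0.16) / ((8.314)(298)) = 12.462.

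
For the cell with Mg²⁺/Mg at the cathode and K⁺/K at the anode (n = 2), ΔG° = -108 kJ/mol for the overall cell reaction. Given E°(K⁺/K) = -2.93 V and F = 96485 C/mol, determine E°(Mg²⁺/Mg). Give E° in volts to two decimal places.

-2.37 V

E°cell = −ΔG°/(nF) = −(-108×10³)/((2)(96485)) = +0.560 V.
Since Mg²⁺/Mg is the cathode and K⁺/K the anode, E°cell = E°(Mg²⁺/Mg) − E°(K⁺/K).
So E°(Mg²⁺/Mg) = E°cell + E°(K⁺/K) = +0.560 + (-2.93) = -2.37 V.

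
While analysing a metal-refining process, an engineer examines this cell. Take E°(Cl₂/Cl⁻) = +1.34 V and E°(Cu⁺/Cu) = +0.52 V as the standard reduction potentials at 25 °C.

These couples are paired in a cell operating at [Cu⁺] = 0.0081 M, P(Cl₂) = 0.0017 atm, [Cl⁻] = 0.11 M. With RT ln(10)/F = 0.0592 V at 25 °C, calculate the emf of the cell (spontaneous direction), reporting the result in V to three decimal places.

+0.919 V

Cl₂/Cl⁻ is the cathode (higher E°), Cu⁺/Cu the anode: E°cell = +1.34 − (+0.52) = +0.82 V, n = 2.
Overall: Cl₂(g) + 2 Cu(s) → 2 Cl⁻(aq) + 2 Cu⁺(aq)
Q = [Cl⁻]^2·[Cu⁺]^2 / (P(Cl₂)); log Q = -3.331.
E = E° − (0.0592/n) log Q = +0.82 − (0.0592/2)(-3.331) = +0.919 V.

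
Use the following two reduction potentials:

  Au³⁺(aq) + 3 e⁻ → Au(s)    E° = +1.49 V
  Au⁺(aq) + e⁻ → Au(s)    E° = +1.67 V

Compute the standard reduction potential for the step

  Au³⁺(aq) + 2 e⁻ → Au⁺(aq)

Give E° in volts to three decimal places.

+1.400 V

Sequential free energies add, so n₃E°₃ = n₁E°₁ + n₂E°₂.
With n₃ = 3, and the known step contributing 1×(+1.67) V, the unknown satisfies 2·E° = 3×(+1.49) − 1×(+1.67) = +2.800.
E° = +2.800 / 2 = +1.400 V.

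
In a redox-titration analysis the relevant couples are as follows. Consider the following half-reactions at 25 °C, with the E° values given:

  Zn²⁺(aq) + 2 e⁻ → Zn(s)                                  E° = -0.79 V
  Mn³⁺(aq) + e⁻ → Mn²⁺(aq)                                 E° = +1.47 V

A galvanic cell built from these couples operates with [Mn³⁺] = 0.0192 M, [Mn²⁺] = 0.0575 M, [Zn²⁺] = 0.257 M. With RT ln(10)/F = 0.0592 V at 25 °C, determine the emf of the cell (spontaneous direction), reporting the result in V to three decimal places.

+2.249 V

Mn³⁺/Mn²⁺ is the cathode (higher E°), Zn²⁺/Zn the anode: E°cell = +1.47 − (-0.79) = +2.26 V, n = 2.
Overall: 2 Mn³⁺(aq) + Zn(s) → 2 Mn²⁺(aq) + Zn²⁺(aq)
Q = [Mn²⁺]^2·[Zn²⁺] / ([Mn³⁺]^2); log Q = 0.363.
E = E° − (0.0592/n) log Q = +2.26 − (0.0592/2)(0.363) = +2.249 V.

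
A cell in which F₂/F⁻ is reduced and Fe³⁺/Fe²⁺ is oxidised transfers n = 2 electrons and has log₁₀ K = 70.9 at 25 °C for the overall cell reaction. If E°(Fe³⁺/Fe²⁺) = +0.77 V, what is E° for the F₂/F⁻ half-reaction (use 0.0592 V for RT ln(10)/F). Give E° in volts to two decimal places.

+2.87 V

E°cell = (0.0592/n)·log K = (0.0592/2)(70.9) = +2.099 V.
Since F₂/F⁻ is the cathode and Fe³⁺/Fe²⁺ the anode, E°cell = E°(F₂/F⁻) − E°(Fe³⁺/Fe²⁺).
So E°(F₂/F⁻) = E°cell + E°(Fe³⁺/Fe²⁺) = +2.099 + (+0.77) = +2.87 V.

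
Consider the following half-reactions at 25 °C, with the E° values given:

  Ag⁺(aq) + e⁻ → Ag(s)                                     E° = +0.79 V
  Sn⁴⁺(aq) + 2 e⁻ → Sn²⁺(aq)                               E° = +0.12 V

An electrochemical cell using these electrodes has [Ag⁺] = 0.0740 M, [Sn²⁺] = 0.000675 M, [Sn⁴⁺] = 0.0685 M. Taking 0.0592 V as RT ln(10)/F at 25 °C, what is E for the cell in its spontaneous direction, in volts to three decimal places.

Ag⁺/Ag is the cathode (higher E°), Sn⁴⁺/Sn²⁺ the anode: E°cell = +0.79 − (+0.12) = +0.67 V, n = 2.
Overall: 2 Ag⁺(aq) + Sn²⁺(aq) → 2 Ag(s) + Sn⁴⁺(aq)
Q = [Sn⁴⁺] / ([Ag⁺]^2·[Sn²⁺]); log Q = 4.268.
E = E° − (0.0592/n) log Q = +0.67 − (0.0592/2)(4.268) = +0.544 V.

+0.544 V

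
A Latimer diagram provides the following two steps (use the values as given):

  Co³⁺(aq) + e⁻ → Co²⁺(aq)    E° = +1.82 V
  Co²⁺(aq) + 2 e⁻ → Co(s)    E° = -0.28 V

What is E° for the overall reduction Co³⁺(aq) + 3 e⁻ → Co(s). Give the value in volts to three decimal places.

+0.420 V

Adding the free-energy changes (−nFE°) of the two steps gives −n₃FE°₃ = −n₁FE°₁ − n₂FE°₂.
E°₃ = (1×+1.82 + 2×-0.28) / 3 = (+1.260) / 3 = +0.420 V.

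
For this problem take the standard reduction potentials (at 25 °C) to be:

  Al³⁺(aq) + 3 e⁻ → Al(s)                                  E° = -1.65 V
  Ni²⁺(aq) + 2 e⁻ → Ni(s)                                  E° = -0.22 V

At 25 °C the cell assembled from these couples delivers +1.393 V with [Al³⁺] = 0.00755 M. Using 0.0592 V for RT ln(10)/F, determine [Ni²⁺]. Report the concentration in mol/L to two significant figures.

0.0022 M

Ni²⁺/Ni is the cathode, Al³⁺/Al the anode: E°cell = +1.43 V, n = 6.
Overall reaction: 3 Ni²⁺(aq) + 2 Al(s) → 3 Ni(s) + 2 Al³⁺(aq); Q = [Al³⁺]^2/[Ni²⁺]^3.
From E = E° − (0.0592/n) log Q: log Q = (E° − E)·n/0.0592 = (+1.43 − (+1.393))·6/0.0592 = 3.7500.
So 3·log[Ni²⁺] = 2·log(0.00755) − log Q = -4.2441 − (3.7500) = -7.9941; log[Ni²⁺] = -7.9941 / 3 = -2.6647; [Ni²⁺] = 10^(-2.6647) ≈ 0.0022 M.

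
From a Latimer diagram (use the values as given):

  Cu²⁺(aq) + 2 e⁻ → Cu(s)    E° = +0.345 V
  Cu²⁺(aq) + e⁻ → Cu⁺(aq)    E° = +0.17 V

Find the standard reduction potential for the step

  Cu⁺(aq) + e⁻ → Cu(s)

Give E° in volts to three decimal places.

+0.520 V

Sequential free energies add, so n₃E°₃ = n₁E°₁ + n₂E°₂.
With n₃ = 2, and the known step contributing 1×(+0.17) V, the unknown satisfies 1·E° = 2×(+0.345) − 1×(+0.17) = +0.520.
E° = +0.520 / 1 = +0.520 V.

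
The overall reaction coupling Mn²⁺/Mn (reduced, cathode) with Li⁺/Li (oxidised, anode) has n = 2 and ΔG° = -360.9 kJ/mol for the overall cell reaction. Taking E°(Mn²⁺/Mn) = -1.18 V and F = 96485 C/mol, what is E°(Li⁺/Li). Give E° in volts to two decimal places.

E°cell = −ΔG°/(nF) = −(-360.9×10³)/((2)(96485)) = +1.870 V.
Since Mn²⁺/Mn is the cathode and Li⁺/Li the anode, E°cell = E°(Mn²⁺/Mn) − E°(Li⁺/Li).
So E°(Li⁺/Li) = E°(Mn²⁺/Mn) − E°cell = (-1.18) − (+1.870) = -3.05 V.

-3.05 V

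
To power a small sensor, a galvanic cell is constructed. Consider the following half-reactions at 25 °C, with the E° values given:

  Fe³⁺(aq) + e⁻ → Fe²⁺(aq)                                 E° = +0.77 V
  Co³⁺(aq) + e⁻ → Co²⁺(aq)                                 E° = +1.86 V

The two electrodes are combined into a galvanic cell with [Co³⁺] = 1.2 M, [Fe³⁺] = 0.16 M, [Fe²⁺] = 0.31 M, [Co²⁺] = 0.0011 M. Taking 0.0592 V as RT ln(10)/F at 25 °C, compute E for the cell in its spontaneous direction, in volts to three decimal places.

+1.287 V

Co³⁺/Co²⁺ is the cathode (higher E°), Fe³⁺/Fe²⁺ the anode: E°cell = +1.86 − (+0.77) = +1.09 V, n = 1.
Overall: Co³⁺(aq) + Fe²⁺(aq) → Co²⁺(aq) + Fe³⁺(aq)
Q = [Co²⁺]·[Fe³⁺] / ([Co³⁺]·[Fe²⁺]); log Q = -3.325.
E = E° − (0.0592/n) log Q = +1.09 − (0.0592/1)(-3.325) = +1.287 V.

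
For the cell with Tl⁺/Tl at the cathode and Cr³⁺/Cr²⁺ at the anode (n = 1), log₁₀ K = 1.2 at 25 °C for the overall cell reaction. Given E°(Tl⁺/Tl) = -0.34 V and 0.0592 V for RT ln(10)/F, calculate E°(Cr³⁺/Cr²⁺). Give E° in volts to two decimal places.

E°cell = (0.0592/n)·log K = (0.0592/1)(1.2) = +0.071 V.
Since Tl⁺/Tl is the cathode and Cr³⁺/Cr²⁺ the anode, E°cell = E°(Tl⁺/Tl) − E°(Cr³⁺/Cr²⁺).
So E°(Cr³⁺/Cr²⁺) = E°(Tl⁺/Tl) − E°cell = (-0.34) − (+0.071) = -0.41 V.

-0.41 V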